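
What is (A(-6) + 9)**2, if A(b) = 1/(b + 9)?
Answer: 784/9 ≈ 87.111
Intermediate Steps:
A(b) = 1/(9 + b)
(A(-6) + 9)**2 = (1/(9 - 6) + 9)**2 = (1/3 + 9)**2 = (28/3)**2 = 784/9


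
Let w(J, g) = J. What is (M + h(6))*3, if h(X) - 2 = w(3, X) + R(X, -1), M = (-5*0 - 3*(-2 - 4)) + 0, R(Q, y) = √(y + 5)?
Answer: 75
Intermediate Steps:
R(Q, y) = √(5 + y)
M = 18 (M = (0 - 3*(-6)) + 0 = (0 + 18) + 0 = 18 + 0 = 18)
h(X) = 7 (h(X) = 2 + (3 + √(5 - 1)) = 2 + (3 + √4) = 2 + (3 + 2) = 2 + 5 = 7)
(M + h(6))*3 = (18 + 7)*3 = 25*3 = 75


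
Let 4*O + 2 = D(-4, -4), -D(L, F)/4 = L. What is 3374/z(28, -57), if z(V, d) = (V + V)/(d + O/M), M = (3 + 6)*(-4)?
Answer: -990751/288 ≈ -3440.1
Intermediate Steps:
D(L, F) = -4*L
M = -36 (M = 9*(-4) = -36)
O = 7/2 (O = -1/2 + (-4*(-4))/4 = -1/2 + (1/4)*16 = -1/2 + 4 = 7/2 ≈ 3.5000)
z(V, d) = 2*V/(-7/72 + d) (z(V, d) = (V + V)/(d + (7/2)/(-36)) = (2*V)/(d + (7/2)*(-1/36)) = (2*V)/(d - 7/72) = (2*V)/(-7/72 + d) = 2*V/(-7/72 + d))
3374/z(28, -57) = 3374/((144*28/(-7 + 72*(-57)))) = 3374/((144*28/(-7 - 4104))) = 3374/((144*28/(-4111))) = 3374/((144*28*(-1/4111))) = 3374/(-4032/4111) = 3374*(-4111/4032) = -990751/288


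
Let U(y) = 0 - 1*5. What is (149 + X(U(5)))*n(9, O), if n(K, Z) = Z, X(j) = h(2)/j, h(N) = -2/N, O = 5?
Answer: 746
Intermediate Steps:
U(y) = -5 (U(y) = 0 - 5 = -5)
X(j) = -1/j (X(j) = (-2/2)/j = (-2*½)/j = -1/j)
(149 + X(U(5)))*n(9, O) = (149 - 1/(-5))*5 = (149 - 1*(-⅕))*5 = (149 + ⅕)*5 = (746/5)*5 = 746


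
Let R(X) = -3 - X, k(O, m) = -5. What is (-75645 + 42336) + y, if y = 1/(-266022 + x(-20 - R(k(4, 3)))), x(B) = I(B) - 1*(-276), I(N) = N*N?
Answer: -8835611959/265262 ≈ -33309.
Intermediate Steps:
I(N) = N²
x(B) = 276 + B² (x(B) = B² - 1*(-276) = B² + 276 = 276 + B²)
y = -1/265262 (y = 1/(-266022 + (276 + (-20 - (-3 - 1*(-5)))²)) = 1/(-266022 + (276 + (-20 - (-3 + 5))²)) = 1/(-266022 + (276 + (-20 - 1*2)²)) = 1/(-266022 + (276 + (-20 - 2)²)) = 1/(-266022 + (276 + (-22)²)) = 1/(-266022 + (276 + 484)) = 1/(-266022 + 760) = 1/(-265262) = -1/265262 ≈ -3.7699e-6)
(-75645 + 42336) + y = (-75645 + 42336) - 1/265262 = -33309 - 1/265262 = -8835611959/265262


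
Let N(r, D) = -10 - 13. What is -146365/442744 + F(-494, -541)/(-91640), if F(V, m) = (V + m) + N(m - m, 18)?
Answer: -1618058181/5071632520 ≈ -0.31904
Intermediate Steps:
N(r, D) = -23
F(V, m) = -23 + V + m (F(V, m) = (V + m) - 23 = -23 + V + m)
-146365/442744 + F(-494, -541)/(-91640) = -146365/442744 + (-23 - 494 - 541)/(-91640) = -146365*1/442744 - 1058*(-1/91640) = -146365/442744 + 529/45820 = -1618058181/5071632520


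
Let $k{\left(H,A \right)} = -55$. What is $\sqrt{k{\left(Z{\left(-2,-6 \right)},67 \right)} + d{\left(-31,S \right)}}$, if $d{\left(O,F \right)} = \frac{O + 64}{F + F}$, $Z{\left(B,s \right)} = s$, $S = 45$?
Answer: $\frac{i \sqrt{49170}}{30} \approx 7.3914 i$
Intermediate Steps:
$d{\left(O,F \right)} = \frac{64 + O}{2 F}$
$\sqrt{k{\left(Z{\left(-2,-6 \right)},67 \right)} + d{\left(-31,S \right)}} = \sqrt{-55 + \frac{64 - 31}{2 \cdot 45}} = \sqrt{-55 + \frac{1}{2} \cdot \frac{1}{45} \cdot 33} = \sqrt{-55 + \frac{11}{30}} = \sqrt{- \frac{1639}{30}} = \frac{i \sqrt{49170}}{30}$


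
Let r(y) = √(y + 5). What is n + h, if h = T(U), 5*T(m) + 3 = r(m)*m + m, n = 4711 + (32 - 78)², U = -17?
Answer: 6823 - 34*I*√3/5 ≈ 6823.0 - 11.778*I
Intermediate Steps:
r(y) = √(5 + y)
n = 6827 (n = 4711 + (-46)² = 4711 + 2116 = 6827)
T(m) = -⅗ + m/5 + m*√(5 + m)/5 (T(m) = -⅗ + (√(5 + m)*m + m)/5 = -⅗ + (m*√(5 + m) + m)/5 = -⅗ + (m + m*√(5 + m))/5 = -⅗ + (m/5 + m*√(5 + m)/5) = -⅗ + m/5 + m*√(5 + m)/5)
h = -4 - 34*I*√3/5 (h = -⅗ + (⅕)*(-17) + (⅕)*(-17)*√(5 - 17) = -⅗ - 17/5 + (⅕)*(-17)*√(-12) = -⅗ - 17/5 + (⅕)*(-17)*(2*I*√3) = -⅗ - 17/5 - 34*I*√3/5 = -4 - 34*I*√3/5 ≈ -4.0 - 11.778*I)
n + h = 6827 + (-4 - 34*I*√3/5) = 6823 - 34*I*√3/5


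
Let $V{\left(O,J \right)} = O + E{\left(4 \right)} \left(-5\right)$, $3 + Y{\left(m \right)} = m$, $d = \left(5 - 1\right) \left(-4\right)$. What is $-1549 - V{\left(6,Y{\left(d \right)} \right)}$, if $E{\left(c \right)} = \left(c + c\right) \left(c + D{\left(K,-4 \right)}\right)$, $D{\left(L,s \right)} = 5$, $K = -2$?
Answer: $-1195$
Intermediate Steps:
$d = -16$ ($d = 4 \left(-4\right) = -16$)
$E{\left(c \right)} = 2 c \left(5 + c\right)$ ($E{\left(c \right)} = \left(c + c\right) \left(c + 5\right) = 2 c \left(5 + c\right)$)
$Y{\left(m \right)} = -3 + m$
$V{\left(O,J \right)} = -360 + O$ ($V{\left(O,J \right)} = O + 2 \cdot 4 \left(5 + 4\right) \left(-5\right) = O + 2 \cdot 4 \cdot 9 \left(-5\right) = O + 72 \left(-5\right) = O - 360 = -360 + O$)
$-1549 - V{\left(6,Y{\left(d \right)} \right)} = -1549 - \left(-360 + 6\right) = -1549 - -354 = -1549 + 354 = -1195$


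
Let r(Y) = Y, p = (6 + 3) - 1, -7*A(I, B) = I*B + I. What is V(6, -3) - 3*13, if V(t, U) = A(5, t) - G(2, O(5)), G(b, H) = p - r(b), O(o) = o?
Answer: -50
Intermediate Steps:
A(I, B) = -I/7 - B*I/7 (A(I, B) = -(I*B + I)/7 = -(B*I + I)/7 = -(I + B*I)/7 = -I/7 - B*I/7)
p = 8 (p = 9 - 1 = 8)
G(b, H) = 8 - b
V(t, U) = -47/7 - 5*t/7 (V(t, U) = -⅐*5*(1 + t) - (8 - 1*2) = (-5/7 - 5*t/7) - (8 - 2) = (-5/7 - 5*t/7) - 1*6 = (-5/7 - 5*t/7) - 6 = -47/7 - 5*t/7)
V(6, -3) - 3*13 = (-47/7 - 5/7*6) - 3*13 = (-47/7 - 30/7) - 39 = -11 - 39 = -50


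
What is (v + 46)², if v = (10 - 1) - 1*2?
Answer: 2809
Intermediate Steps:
v = 7 (v = 9 - 2 = 7)
(v + 46)² = (7 + 46)² = 53² = 2809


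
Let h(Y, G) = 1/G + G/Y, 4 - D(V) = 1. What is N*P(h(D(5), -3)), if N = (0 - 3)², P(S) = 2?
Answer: 18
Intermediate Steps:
D(V) = 3 (D(V) = 4 - 1*1 = 4 - 1 = 3)
h(Y, G) = 1/G + G/Y
N = 9 (N = (-3)² = 9)
N*P(h(D(5), -3)) = 9*2 = 18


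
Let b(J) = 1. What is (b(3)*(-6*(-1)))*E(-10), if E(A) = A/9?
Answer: -20/3 ≈ -6.6667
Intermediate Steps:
E(A) = A/9 (E(A) = A*(1/9) = A/9)
(b(3)*(-6*(-1)))*E(-10) = (1*(-6*(-1)))*((1/9)*(-10)) = (1*6)*(-10/9) = 6*(-10/9) = -20/3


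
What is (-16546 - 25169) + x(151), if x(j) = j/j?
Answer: -41714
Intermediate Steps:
x(j) = 1
(-16546 - 25169) + x(151) = (-16546 - 25169) + 1 = -41715 + 1 = -41714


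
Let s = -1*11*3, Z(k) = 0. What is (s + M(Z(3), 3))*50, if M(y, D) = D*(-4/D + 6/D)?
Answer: -1550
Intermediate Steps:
M(y, D) = 2 (M(y, D) = D*(2/D) = 2)
s = -33 (s = -11*3 = -33)
(s + M(Z(3), 3))*50 = (-33 + 2)*50 = -31*50 = -1550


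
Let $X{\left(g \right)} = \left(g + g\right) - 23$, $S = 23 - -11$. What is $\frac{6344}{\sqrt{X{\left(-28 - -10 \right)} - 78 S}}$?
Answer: $- \frac{6344 i \sqrt{2711}}{2711} \approx - 121.84 i$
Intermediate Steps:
$S = 34$ ($S = 23 + 11 = 34$)
$X{\left(g \right)} = -23 + 2 g$ ($X{\left(g \right)} = 2 g - 23 = -23 + 2 g$)
$\frac{6344}{\sqrt{X{\left(-28 - -10 \right)} - 78 S}} = \frac{6344}{\sqrt{\left(-23 + 2 \left(-28 - -10\right)\right) - 2652}} = \frac{6344}{\sqrt{\left(-23 + 2 \left(-28 + 10\right)\right) - 2652}} = \frac{6344}{\sqrt{\left(-23 + 2 \left(-18\right)\right) - 2652}} = \frac{6344}{\sqrt{\left(-23 - 36\right) - 2652}} = \frac{6344}{\sqrt{-59 - 2652}} = \frac{6344}{\sqrt{-2711}} = \frac{6344}{i \sqrt{2711}} = 6344 \left(- \frac{i \sqrt{2711}}{2711}\right) = - \frac{6344 i \sqrt{2711}}{2711}$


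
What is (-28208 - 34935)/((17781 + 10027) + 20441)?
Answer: -63143/48249 ≈ -1.3087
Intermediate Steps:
(-28208 - 34935)/((17781 + 10027) + 20441) = -63143/(27808 + 20441) = -63143/48249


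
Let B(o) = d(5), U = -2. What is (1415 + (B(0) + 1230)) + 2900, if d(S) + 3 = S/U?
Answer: 11079/2 ≈ 5539.5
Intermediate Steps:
d(S) = -3 - S/2 (d(S) = -3 + S/(-2) = -3 + S*(-½) = -3 - S/2)
B(o) = -11/2 (B(o) = -3 - ½*5 = -3 - 5/2 = -11/2)
(1415 + (B(0) + 1230)) + 2900 = (1415 + (-11/2 + 1230)) + 2900 = (1415 + 2449/2) + 2900 = 5279/2 + 2900 = 11079/2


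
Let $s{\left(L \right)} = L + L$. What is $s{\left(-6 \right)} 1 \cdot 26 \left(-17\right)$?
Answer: $5304$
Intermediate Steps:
$s{\left(L \right)} = 2 L$
$s{\left(-6 \right)} 1 \cdot 26 \left(-17\right) = 2 \left(-6\right) 1 \cdot 26 \left(-17\right) = \left(-12\right) 26 \left(-17\right) = \left(-312\right) \left(-17\right) = 5304$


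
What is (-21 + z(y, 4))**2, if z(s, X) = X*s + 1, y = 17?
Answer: 2304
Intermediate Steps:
z(s, X) = 1 + X*s
(-21 + z(y, 4))**2 = (-21 + (1 + 4*17))**2 = (-21 + (1 + 68))**2 = (-21 + 69)**2 = 48**2 = 2304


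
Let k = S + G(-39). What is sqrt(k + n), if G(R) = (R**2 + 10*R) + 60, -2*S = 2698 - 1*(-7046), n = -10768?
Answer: I*sqrt(14449) ≈ 120.2*I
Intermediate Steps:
S = -4872 (S = -(2698 - 1*(-7046))/2 = -(2698 + 7046)/2 = -1/2*9744 = -4872)
G(R) = 60 + R**2 + 10*R
k = -3681 (k = -4872 + (60 + (-39)**2 + 10*(-39)) = -4872 + (60 + 1521 - 390) = -4872 + 1191 = -3681)
sqrt(k + n) = sqrt(-3681 - 10768) = sqrt(-14449) = I*sqrt(14449)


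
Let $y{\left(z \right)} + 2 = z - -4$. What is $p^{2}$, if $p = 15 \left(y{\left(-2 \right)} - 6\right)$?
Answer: $8100$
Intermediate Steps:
$y{\left(z \right)} = 2 + z$ ($y{\left(z \right)} = -2 + \left(z - -4\right) = -2 + \left(z + 4\right) = -2 + \left(4 + z\right) = 2 + z$)
$p = -90$ ($p = 15 \left(\left(2 - 2\right) - 6\right) = 15 \left(0 - 6\right) = 15 \left(-6\right) = -90$)
$p^{2} = \left(-90\right)^{2} = 8100$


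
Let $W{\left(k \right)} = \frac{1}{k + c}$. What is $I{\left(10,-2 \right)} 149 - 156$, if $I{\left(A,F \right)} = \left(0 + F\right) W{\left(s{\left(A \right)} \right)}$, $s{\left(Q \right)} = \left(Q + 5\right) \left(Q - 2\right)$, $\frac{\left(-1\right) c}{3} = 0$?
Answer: $- \frac{9509}{60} \approx -158.48$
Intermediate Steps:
$c = 0$ ($c = \left(-3\right) 0 = 0$)
$s{\left(Q \right)} = \left(-2 + Q\right) \left(5 + Q\right)$ ($s{\left(Q \right)} = \left(5 + Q\right) \left(-2 + Q\right) = \left(-2 + Q\right) \left(5 + Q\right)$)
$W{\left(k \right)} = \frac{1}{k}$ ($W{\left(k \right)} = \frac{1}{k + 0} = \frac{1}{k}$)
$I{\left(A,F \right)} = \frac{F}{-10 + A^{2} + 3 A}$ ($I{\left(A,F \right)} = \frac{0 + F}{-10 + A^{2} + 3 A} = \frac{F}{-10 + A^{2} + 3 A}$)
$I{\left(10,-2 \right)} 149 - 156 = - \frac{2}{-10 + 10^{2} + 3 \cdot 10} \cdot 149 - 156 = - \frac{2}{-10 + 100 + 30} \cdot 149 - 156 = - \frac{2}{120} \cdot 149 - 156 = \left(-2\right) \frac{1}{120} \cdot 149 - 156 = \left(- \frac{1}{60}\right) 149 - 156 = - \frac{149}{60} - 156 = - \frac{9509}{60}$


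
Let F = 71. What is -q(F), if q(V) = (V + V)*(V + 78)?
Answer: -21158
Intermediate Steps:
q(V) = 2*V*(78 + V) (q(V) = (2*V)*(78 + V) = 2*V*(78 + V))
-q(F) = -2*71*(78 + 71) = -2*71*149 = -1*21158 = -21158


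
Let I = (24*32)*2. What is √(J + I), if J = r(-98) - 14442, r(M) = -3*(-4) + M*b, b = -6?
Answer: I*√12306 ≈ 110.93*I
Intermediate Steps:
r(M) = 12 - 6*M (r(M) = -3*(-4) + M*(-6) = 12 - 6*M)
J = -13842 (J = (12 - 6*(-98)) - 14442 = (12 + 588) - 14442 = 600 - 14442 = -13842)
I = 1536 (I = 768*2 = 1536)
√(J + I) = √(-13842 + 1536) = √(-12306) = I*√12306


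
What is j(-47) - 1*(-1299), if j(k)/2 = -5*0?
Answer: 1299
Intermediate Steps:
j(k) = 0 (j(k) = 2*(-5*0) = 2*0 = 0)
j(-47) - 1*(-1299) = 0 - 1*(-1299) = 0 + 1299 = 1299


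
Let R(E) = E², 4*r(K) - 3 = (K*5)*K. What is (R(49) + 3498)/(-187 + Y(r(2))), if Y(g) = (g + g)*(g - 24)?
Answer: -47192/3175 ≈ -14.864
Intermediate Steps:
r(K) = ¾ + 5*K²/4 (r(K) = ¾ + ((K*5)*K)/4 = ¾ + ((5*K)*K)/4 = ¾ + (5*K²)/4 = ¾ + 5*K²/4)
Y(g) = 2*g*(-24 + g) (Y(g) = (2*g)*(-24 + g) = 2*g*(-24 + g))
(R(49) + 3498)/(-187 + Y(r(2))) = (49² + 3498)/(-187 + 2*(¾ + (5/4)*2²)*(-24 + (¾ + (5/4)*2²))) = (2401 + 3498)/(-187 + 2*(¾ + (5/4)*4)*(-24 + (¾ + (5/4)*4))) = 5899/(-187 + 2*(¾ + 5)*(-24 + (¾ + 5))) = 5899/(-187 + 2*(23/4)*(-24 + 23/4)) = 5899/(-187 + 2*(23/4)*(-73/4)) = 5899/(-187 - 1679/8) = 5899/(-3175/8) = 5899*(-8/3175) = -47192/3175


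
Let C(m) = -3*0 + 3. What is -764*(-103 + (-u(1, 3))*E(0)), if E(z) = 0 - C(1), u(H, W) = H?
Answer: 76400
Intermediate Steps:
C(m) = 3 (C(m) = 0 + 3 = 3)
E(z) = -3 (E(z) = 0 - 1*3 = 0 - 3 = -3)
-764*(-103 + (-u(1, 3))*E(0)) = -764*(-103 - 1*1*(-3)) = -764*(-103 - 1*(-3)) = -764*(-103 + 3) = -764*(-100) = 76400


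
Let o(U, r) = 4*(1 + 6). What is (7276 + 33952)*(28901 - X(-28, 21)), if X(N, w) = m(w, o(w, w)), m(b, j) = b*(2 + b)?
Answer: 1171617304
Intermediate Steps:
o(U, r) = 28 (o(U, r) = 4*7 = 28)
X(N, w) = w*(2 + w)
(7276 + 33952)*(28901 - X(-28, 21)) = (7276 + 33952)*(28901 - 21*(2 + 21)) = 41228*(28901 - 21*23) = 41228*(28901 - 1*483) = 41228*(28901 - 483) = 41228*28418 = 1171617304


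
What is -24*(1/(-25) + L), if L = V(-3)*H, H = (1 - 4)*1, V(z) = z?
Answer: -5376/25 ≈ -215.04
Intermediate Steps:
H = -3 (H = -3*1 = -3)
L = 9 (L = -3*(-3) = 9)
-24*(1/(-25) + L) = -24*(1/(-25) + 9) = -24*(-1/25 + 9) = -24*224/25 = -5376/25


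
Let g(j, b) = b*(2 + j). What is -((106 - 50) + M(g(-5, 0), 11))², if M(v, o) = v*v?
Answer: -3136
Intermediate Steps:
M(v, o) = v²
-((106 - 50) + M(g(-5, 0), 11))² = -((106 - 50) + (0*(2 - 5))²)² = -(56 + (0*(-3))²)² = -(56 + 0²)² = -(56 + 0)² = -1*56² = -1*3136 = -3136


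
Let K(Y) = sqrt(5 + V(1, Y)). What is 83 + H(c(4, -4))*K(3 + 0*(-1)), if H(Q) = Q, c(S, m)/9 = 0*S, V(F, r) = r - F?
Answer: 83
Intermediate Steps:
c(S, m) = 0 (c(S, m) = 9*(0*S) = 9*0 = 0)
K(Y) = sqrt(4 + Y) (K(Y) = sqrt(5 + (Y - 1*1)) = sqrt(5 + (Y - 1)) = sqrt(5 + (-1 + Y)) = sqrt(4 + Y))
83 + H(c(4, -4))*K(3 + 0*(-1)) = 83 + 0*sqrt(4 + (3 + 0*(-1))) = 83 + 0*sqrt(4 + (3 + 0)) = 83 + 0*sqrt(4 + 3) = 83 + 0*sqrt(7) = 83 + 0 = 83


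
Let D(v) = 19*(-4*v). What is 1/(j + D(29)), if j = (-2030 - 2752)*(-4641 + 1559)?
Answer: 1/14735920 ≈ 6.7861e-8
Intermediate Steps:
D(v) = -76*v
j = 14738124 (j = -4782*(-3082) = 14738124)
1/(j + D(29)) = 1/(14738124 - 76*29) = 1/(14738124 - 2204) = 1/14735920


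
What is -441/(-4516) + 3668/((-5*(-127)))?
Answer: 16844723/2867660 ≈ 5.8740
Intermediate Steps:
-441/(-4516) + 3668/((-5*(-127))) = -441*(-1/4516) + 3668/635 = 441/4516 + 3668*(1/635) = 441/4516 + 3668/635 = 16844723/2867660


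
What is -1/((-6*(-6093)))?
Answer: -1/36558 ≈ -2.7354e-5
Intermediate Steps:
-1/((-6*(-6093))) = -1/36558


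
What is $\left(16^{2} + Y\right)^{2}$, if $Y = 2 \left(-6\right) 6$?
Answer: $33856$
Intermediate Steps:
$Y = -72$ ($Y = \left(-12\right) 6 = -72$)
$\left(16^{2} + Y\right)^{2} = \left(16^{2} - 72\right)^{2} = \left(256 - 72\right)^{2} = 184^{2} = 33856$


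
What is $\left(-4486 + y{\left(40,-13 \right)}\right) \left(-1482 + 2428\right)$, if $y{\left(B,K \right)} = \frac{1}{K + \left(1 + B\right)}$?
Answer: $- \frac{59412111}{14} \approx -4.2437 \cdot 10^{6}$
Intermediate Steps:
$y{\left(B,K \right)} = \frac{1}{1 + B + K}$
$\left(-4486 + y{\left(40,-13 \right)}\right) \left(-1482 + 2428\right) = \left(-4486 + \frac{1}{1 + 40 - 13}\right) \left(-1482 + 2428\right) = \left(-4486 + \frac{1}{28}\right) 946 = \left(- \frac{125607}{28}\right) 946 = - \frac{59412111}{14}$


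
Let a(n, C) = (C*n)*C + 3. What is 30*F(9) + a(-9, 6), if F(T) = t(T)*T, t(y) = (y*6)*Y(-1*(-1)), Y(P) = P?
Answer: 14259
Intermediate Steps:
t(y) = 6*y (t(y) = (y*6)*(-1*(-1)) = (6*y)*1 = 6*y)
a(n, C) = 3 + n*C**2 (a(n, C) = n*C**2 + 3 = 3 + n*C**2)
F(T) = 6*T**2 (F(T) = (6*T)*T = 6*T**2)
30*F(9) + a(-9, 6) = 30*(6*9**2) + (3 - 9*6**2) = 30*(6*81) + (3 - 9*36) = 30*486 + (3 - 324) = 14580 - 321 = 14259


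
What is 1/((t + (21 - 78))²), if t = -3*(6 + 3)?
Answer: 1/7056 ≈ 0.00014172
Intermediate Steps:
t = -27 (t = -3*9 = -27)
1/((t + (21 - 78))²) = 1/((-27 + (21 - 78))²) = 1/((-27 - 57)²) = 1/((-84)²) = 1/7056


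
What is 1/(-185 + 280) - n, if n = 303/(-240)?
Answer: 387/304 ≈ 1.2730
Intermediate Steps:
n = -101/80 (n = 303*(-1/240) = -101/80 ≈ -1.2625)
1/(-185 + 280) - n = 1/(-185 + 280) - 1*(-101/80) = 1/95 + 101/80 = 387/304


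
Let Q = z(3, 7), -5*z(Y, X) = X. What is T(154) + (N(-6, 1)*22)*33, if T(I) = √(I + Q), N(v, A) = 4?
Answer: 2904 + √3815/5 ≈ 2916.4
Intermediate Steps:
z(Y, X) = -X/5
Q = -7/5 (Q = -⅕*7 = -7/5 ≈ -1.4000)
T(I) = √(-7/5 + I) (T(I) = √(I - 7/5) = √(-7/5 + I))
T(154) + (N(-6, 1)*22)*33 = √(-35 + 25*154)/5 + (4*22)*33 = √(-35 + 3850)/5 + 88*33 = √3815/5 + 2904 = 2904 + √3815/5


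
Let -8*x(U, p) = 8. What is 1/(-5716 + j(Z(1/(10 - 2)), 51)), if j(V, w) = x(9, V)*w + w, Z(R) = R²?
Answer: -1/5716 ≈ -0.00017495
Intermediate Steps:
x(U, p) = -1 (x(U, p) = -⅛*8 = -1)
j(V, w) = 0 (j(V, w) = -w + w = 0)
1/(-5716 + j(Z(1/(10 - 2)), 51)) = 1/(-5716 + 0) = 1/(-5716) = -1/5716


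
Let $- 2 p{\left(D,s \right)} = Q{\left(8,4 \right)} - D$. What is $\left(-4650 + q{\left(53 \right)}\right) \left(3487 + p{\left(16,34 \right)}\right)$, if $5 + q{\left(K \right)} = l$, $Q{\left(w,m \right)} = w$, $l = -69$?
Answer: $-16491484$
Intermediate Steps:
$q{\left(K \right)} = -74$ ($q{\left(K \right)} = -5 - 69 = -74$)
$p{\left(D,s \right)} = -4 + \frac{D}{2}$ ($p{\left(D,s \right)} = - \frac{8 - D}{2} = -4 + \frac{D}{2}$)
$\left(-4650 + q{\left(53 \right)}\right) \left(3487 + p{\left(16,34 \right)}\right) = \left(-4650 - 74\right) \left(3487 + \left(-4 + \frac{1}{2} \cdot 16\right)\right) = - 4724 \left(3487 + \left(-4 + 8\right)\right) = - 4724 \left(3487 + 4\right) = \left(-4724\right) 3491 = -16491484$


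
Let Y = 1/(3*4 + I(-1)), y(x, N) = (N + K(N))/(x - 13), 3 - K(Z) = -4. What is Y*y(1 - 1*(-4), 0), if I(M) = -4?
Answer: -7/64 ≈ -0.10938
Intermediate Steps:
K(Z) = 7 (K(Z) = 3 - 1*(-4) = 3 + 4 = 7)
y(x, N) = (7 + N)/(-13 + x) (y(x, N) = (N + 7)/(x - 13) = (7 + N)/(-13 + x))
Y = 1/8 (Y = 1/(3*4 - 4) = 1/(12 - 4) = 1/8 ≈ 0.12500)
Y*y(1 - 1*(-4), 0) = ((7 + 0)/(-13 + (1 - 1*(-4))))/8 = (7/(-13 + (1 + 4)))/8 = (7/(-13 + 5))/8 = (7/(-8))/8 = (-1/8*7)/8 = (1/8)*(-7/8) = -7/64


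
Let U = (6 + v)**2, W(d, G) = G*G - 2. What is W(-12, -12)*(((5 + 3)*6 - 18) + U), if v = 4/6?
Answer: 95140/9 ≈ 10571.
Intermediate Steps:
W(d, G) = -2 + G**2 (W(d, G) = G**2 - 2 = -2 + G**2)
v = 2/3 (v = 4*(1/6) = 2/3 ≈ 0.66667)
U = 400/9 (U = (6 + 2/3)**2 = (20/3)**2 = 400/9 ≈ 44.444)
W(-12, -12)*(((5 + 3)*6 - 18) + U) = (-2 + (-12)**2)*(((5 + 3)*6 - 18) + 400/9) = (-2 + 144)*((8*6 - 18) + 400/9) = 142*((48 - 18) + 400/9) = 142*(30 + 400/9) = 142*(670/9) = 95140/9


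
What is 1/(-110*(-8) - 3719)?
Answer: -1/2839 ≈ -0.00035224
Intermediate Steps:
1/(-110*(-8) - 3719) = 1/(880 - 3719) = 1/(-2839) = -1/2839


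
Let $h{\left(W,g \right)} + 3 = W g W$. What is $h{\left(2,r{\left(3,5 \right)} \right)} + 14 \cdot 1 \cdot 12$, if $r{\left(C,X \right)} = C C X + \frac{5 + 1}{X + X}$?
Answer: $\frac{1737}{5} \approx 347.4$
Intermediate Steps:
$r{\left(C,X \right)} = \frac{3}{X} + X C^{2}$ ($r{\left(C,X \right)} = C^{2} X + \frac{6}{2 X} = X C^{2} + 6 \frac{1}{2 X} = X C^{2} + \frac{3}{X} = \frac{3}{X} + X C^{2}$)
$h{\left(W,g \right)} = -3 + g W^{2}$ ($h{\left(W,g \right)} = -3 + W g W = -3 + g W^{2}$)
$h{\left(2,r{\left(3,5 \right)} \right)} + 14 \cdot 1 \cdot 12 = \left(-3 + \left(\frac{3}{5} + 5 \cdot 3^{2}\right) 2^{2}\right) + 14 \cdot 1 \cdot 12 = \left(-3 + \left(3 \cdot \frac{1}{5} + 5 \cdot 9\right) 4\right) + 14 \cdot 12 = \left(-3 + \left(\frac{3}{5} + 45\right) 4\right) + 168 = \left(-3 + \frac{228}{5} \cdot 4\right) + 168 = \left(-3 + \frac{912}{5}\right) + 168 = \frac{897}{5} + 168 = \frac{1737}{5}$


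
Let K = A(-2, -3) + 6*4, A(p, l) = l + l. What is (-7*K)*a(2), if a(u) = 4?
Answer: -504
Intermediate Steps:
A(p, l) = 2*l
K = 18 (K = 2*(-3) + 6*4 = -6 + 24 = 18)
(-7*K)*a(2) = -7*18*4 = -126*4 = -504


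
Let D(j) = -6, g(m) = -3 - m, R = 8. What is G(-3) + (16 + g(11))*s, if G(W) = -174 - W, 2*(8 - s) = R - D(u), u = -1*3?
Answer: -169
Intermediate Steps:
u = -3
s = 1 (s = 8 - (8 - 1*(-6))/2 = 8 - (8 + 6)/2 = 8 - ½*14 = 8 - 7 = 1)
G(-3) + (16 + g(11))*s = (-174 - 1*(-3)) + (16 + (-3 - 1*11))*1 = (-174 + 3) + (16 + (-3 - 11))*1 = -171 + (16 - 14)*1 = -171 + 2*1 = -171 + 2 = -169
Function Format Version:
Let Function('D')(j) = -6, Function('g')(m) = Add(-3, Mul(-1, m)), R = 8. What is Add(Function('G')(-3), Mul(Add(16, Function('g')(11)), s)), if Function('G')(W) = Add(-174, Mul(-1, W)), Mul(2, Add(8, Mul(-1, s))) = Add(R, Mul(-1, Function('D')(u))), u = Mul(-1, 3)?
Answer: -169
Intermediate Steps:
u = -3
s = 1 (s = Add(8, Mul(Rational(-1, 2), Add(8, Mul(-1, -6)))) = Add(8, Mul(Rational(-1, 2), Add(8, 6))) = Add(8, Mul(Rational(-1, 2), 14)) = Add(8, -7) = 1)
Add(Function('G')(-3), Mul(Add(16, Function('g')(11)), s)) = Add(Add(-174, Mul(-1, -3)), Mul(Add(16, Add(-3, Mul(-1, 11))), 1)) = Add(Add(-174, 3), Mul(Add(16, Add(-3, -11)), 1)) = Add(-171, Mul(Add(16, -14), 1)) = Add(-171, Mul(2, 1)) = Add(-171, 2) = -169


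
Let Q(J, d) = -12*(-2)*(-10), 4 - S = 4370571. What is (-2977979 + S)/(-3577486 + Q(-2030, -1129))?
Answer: 3674273/1788863 ≈ 2.0540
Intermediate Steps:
S = -4370567 (S = 4 - 1*4370571 = 4 - 4370571 = -4370567)
Q(J, d) = -240 (Q(J, d) = 24*(-10) = -240)
(-2977979 + S)/(-3577486 + Q(-2030, -1129)) = (-2977979 - 4370567)/(-3577486 - 240) = -7348546/(-3577726) = -7348546*(-1/3577726) = 3674273/1788863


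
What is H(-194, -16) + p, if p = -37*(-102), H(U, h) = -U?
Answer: 3968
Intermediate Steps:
p = 3774
H(-194, -16) + p = -1*(-194) + 3774 = 194 + 3774 = 3968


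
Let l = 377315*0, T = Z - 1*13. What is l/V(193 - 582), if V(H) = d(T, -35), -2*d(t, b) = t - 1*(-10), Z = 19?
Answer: 0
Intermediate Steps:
T = 6 (T = 19 - 1*13 = 19 - 13 = 6)
l = 0
d(t, b) = -5 - t/2 (d(t, b) = -(t - 1*(-10))/2 = -(t + 10)/2 = -(10 + t)/2 = -5 - t/2)
V(H) = -8 (V(H) = -5 - ½*6 = -5 - 3 = -8)
l/V(193 - 582) = 0/(-8) = 0*(-⅛) = 0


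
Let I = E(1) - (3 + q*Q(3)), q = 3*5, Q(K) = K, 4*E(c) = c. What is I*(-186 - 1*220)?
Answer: 38773/2 ≈ 19387.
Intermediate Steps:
E(c) = c/4
q = 15
I = -191/4 (I = (¼)*1 - (3 + 15*3) = ¼ - (3 + 45) = ¼ - 1*48 = ¼ - 48 = -191/4 ≈ -47.750)
I*(-186 - 1*220) = -191*(-186 - 1*220)/4 = -191*(-186 - 220)/4 = -191/4*(-406) = 38773/2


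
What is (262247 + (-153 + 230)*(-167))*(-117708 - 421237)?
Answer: -134406415660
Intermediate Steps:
(262247 + (-153 + 230)*(-167))*(-117708 - 421237) = (262247 + 77*(-167))*(-538945) = (262247 - 12859)*(-538945) = 249388*(-538945) = -134406415660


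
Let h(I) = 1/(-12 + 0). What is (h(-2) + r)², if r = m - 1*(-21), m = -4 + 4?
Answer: 63001/144 ≈ 437.51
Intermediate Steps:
m = 0
h(I) = -1/12 (h(I) = 1/(-12) = -1/12)
r = 21 (r = 0 - 1*(-21) = 0 + 21 = 21)
(h(-2) + r)² = (-1/12 + 21)² = (251/12)² = 63001/144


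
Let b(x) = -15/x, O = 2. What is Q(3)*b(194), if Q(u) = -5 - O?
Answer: 105/194 ≈ 0.54124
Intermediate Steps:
Q(u) = -7 (Q(u) = -5 - 1*2 = -5 - 2 = -7)
Q(3)*b(194) = -(-105)/194 = -7*(-15/194) = 105/194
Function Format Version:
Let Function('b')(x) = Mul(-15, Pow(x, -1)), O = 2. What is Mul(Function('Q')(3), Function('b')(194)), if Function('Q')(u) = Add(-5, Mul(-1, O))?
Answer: Rational(105, 194) ≈ 0.54124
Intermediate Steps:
Function('Q')(u) = -7 (Function('Q')(u) = Add(-5, Mul(-1, 2)) = Add(-5, -2) = -7)
Mul(Function('Q')(3), Function('b')(194)) = Mul(-7, Mul(-15, Pow(194, -1))) = Mul(-7, Mul(-15, Rational(1, 194))) = Mul(-7, Rational(-15, 194)) = Rational(105, 194)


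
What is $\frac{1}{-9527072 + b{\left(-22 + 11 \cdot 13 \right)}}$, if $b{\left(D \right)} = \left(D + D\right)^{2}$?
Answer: $- \frac{1}{9468508} \approx -1.0561 \cdot 10^{-7}$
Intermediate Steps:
$b{\left(D \right)} = 4 D^{2}$ ($b{\left(D \right)} = \left(2 D\right)^{2} = 4 D^{2}$)
$\frac{1}{-9527072 + b{\left(-22 + 11 \cdot 13 \right)}} = \frac{1}{-9527072 + 4 \left(-22 + 11 \cdot 13\right)^{2}} = \frac{1}{-9527072 + 4 \left(-22 + 143\right)^{2}} = \frac{1}{-9527072 + 4 \cdot 121^{2}} = \frac{1}{-9527072 + 4 \cdot 14641} = \frac{1}{-9527072 + 58564} = \frac{1}{-9468508} = - \frac{1}{9468508}$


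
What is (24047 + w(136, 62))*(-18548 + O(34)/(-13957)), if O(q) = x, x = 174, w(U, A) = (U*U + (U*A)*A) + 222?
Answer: -146406276810890/13957 ≈ -1.0490e+10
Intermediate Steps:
w(U, A) = 222 + U**2 + U*A**2 (w(U, A) = (U**2 + (A*U)*A) + 222 = (U**2 + U*A**2) + 222 = 222 + U**2 + U*A**2)
O(q) = 174
(24047 + w(136, 62))*(-18548 + O(34)/(-13957)) = (24047 + (222 + 136**2 + 136*62**2))*(-18548 + 174/(-13957)) = (24047 + (222 + 18496 + 136*3844))*(-18548 + 174*(-1/13957)) = (24047 + (222 + 18496 + 522784))*(-18548 - 174/13957) = (24047 + 541502)*(-258874610/13957) = 565549*(-258874610/13957) = -146406276810890/13957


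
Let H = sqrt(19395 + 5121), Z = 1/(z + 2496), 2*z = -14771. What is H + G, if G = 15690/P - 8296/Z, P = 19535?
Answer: 158480784982/3907 + 6*sqrt(681) ≈ 4.0563e+7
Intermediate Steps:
z = -14771/2 (z = (1/2)*(-14771) = -14771/2 ≈ -7385.5)
Z = -2/9779 (Z = 1/(-14771/2 + 2496) = 1/(-9779/2) = -2/9779 ≈ -0.00020452)
H = 6*sqrt(681) (H = sqrt(24516) = 6*sqrt(681) ≈ 156.58)
G = 158480784982/3907 (G = 15690/19535 - 8296/(-2/9779) = 15690*(1/19535) - 8296*(-9779/2) = 3138/3907 + 40563292 = 158480784982/3907 ≈ 4.0563e+7)
H + G = 6*sqrt(681) + 158480784982/3907 = 158480784982/3907 + 6*sqrt(681)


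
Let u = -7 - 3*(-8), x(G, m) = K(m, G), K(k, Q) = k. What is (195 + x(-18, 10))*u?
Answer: 3485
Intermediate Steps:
x(G, m) = m
u = 17 (u = -7 + 24 = 17)
(195 + x(-18, 10))*u = (195 + 10)*17 = 205*17 = 3485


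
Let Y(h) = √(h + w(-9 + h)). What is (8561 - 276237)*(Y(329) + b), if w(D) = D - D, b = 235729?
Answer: -63098995804 - 267676*√329 ≈ -6.3104e+10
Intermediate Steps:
w(D) = 0
Y(h) = √h (Y(h) = √(h + 0) = √h)
(8561 - 276237)*(Y(329) + b) = (8561 - 276237)*(√329 + 235729) = -267676*(235729 + √329) = -63098995804 - 267676*√329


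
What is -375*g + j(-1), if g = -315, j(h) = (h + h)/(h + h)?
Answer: 118126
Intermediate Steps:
j(h) = 1 (j(h) = (2*h)/((2*h)) = (2*h)*(1/(2*h)) = 1)
-375*g + j(-1) = -375*(-315) + 1 = 118125 + 1 = 118126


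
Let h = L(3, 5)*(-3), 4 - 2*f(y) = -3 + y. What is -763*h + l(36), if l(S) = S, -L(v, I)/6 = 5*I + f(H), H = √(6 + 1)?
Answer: -391383 + 6867*√7 ≈ -3.7321e+5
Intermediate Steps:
H = √7 ≈ 2.6458
f(y) = 7/2 - y/2 (f(y) = 2 - (-3 + y)/2 = 2 + (3/2 - y/2) = 7/2 - y/2)
L(v, I) = -21 - 30*I + 3*√7 (L(v, I) = -6*(5*I + (7/2 - √7/2)) = -6*(7/2 + 5*I - √7/2) = -21 - 30*I + 3*√7)
h = 513 - 9*√7 (h = (-21 - 30*5 + 3*√7)*(-3) = (-21 - 150 + 3*√7)*(-3) = (-171 + 3*√7)*(-3) = 513 - 9*√7 ≈ 489.19)
-763*h + l(36) = -763*(513 - 9*√7) + 36 = (-391419 + 6867*√7) + 36 = -391383 + 6867*√7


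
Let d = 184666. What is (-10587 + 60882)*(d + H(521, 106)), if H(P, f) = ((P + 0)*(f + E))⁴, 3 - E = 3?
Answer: 467841956058977882520390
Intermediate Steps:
E = 0 (E = 3 - 1*3 = 3 - 3 = 0)
H(P, f) = P⁴*f⁴ (H(P, f) = ((P + 0)*(f + 0))⁴ = (P*f)⁴ = P⁴*f⁴)
(-10587 + 60882)*(d + H(521, 106)) = (-10587 + 60882)*(184666 + 521⁴*106⁴) = 50295*(184666 + 73680216481*126247696) = 50295*(184666 + 9301957571507477776) = 50295*9301957571507662442 = 467841956058977882520390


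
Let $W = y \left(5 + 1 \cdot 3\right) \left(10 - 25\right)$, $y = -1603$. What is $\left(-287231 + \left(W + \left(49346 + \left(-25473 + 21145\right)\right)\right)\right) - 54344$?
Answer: $-104197$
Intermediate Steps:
$W = 192360$ ($W = - 1603 \left(5 + 1 \cdot 3\right) \left(10 - 25\right) = - 1603 \left(5 + 3\right) \left(-15\right) = - 1603 \cdot 8 \left(-15\right) = \left(-1603\right) \left(-120\right) = 192360$)
$\left(-287231 + \left(W + \left(49346 + \left(-25473 + 21145\right)\right)\right)\right) - 54344 = \left(-287231 + \left(192360 + \left(49346 + \left(-25473 + 21145\right)\right)\right)\right) - 54344 = \left(-287231 + \left(192360 + \left(49346 - 4328\right)\right)\right) - 54344 = \left(-287231 + \left(192360 + 45018\right)\right) - 54344 = \left(-287231 + 237378\right) - 54344 = -49853 - 54344 = -104197$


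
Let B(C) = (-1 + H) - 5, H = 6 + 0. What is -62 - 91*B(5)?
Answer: -62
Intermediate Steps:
H = 6
B(C) = 0 (B(C) = (-1 + 6) - 5 = 5 - 5 = 0)
-62 - 91*B(5) = -62 - 91*0 = -62 + 0 = -62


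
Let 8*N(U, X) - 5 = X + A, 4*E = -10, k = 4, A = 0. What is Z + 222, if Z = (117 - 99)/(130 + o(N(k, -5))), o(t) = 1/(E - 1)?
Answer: 100851/454 ≈ 222.14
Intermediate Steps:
E = -5/2 (E = (¼)*(-10) = -5/2 ≈ -2.5000)
N(U, X) = 5/8 + X/8 (N(U, X) = 5/8 + (X + 0)/8 = 5/8 + X/8)
o(t) = -2/7 (o(t) = 1/(-5/2 - 1) = 1/(-7/2) = -2/7)
Z = 63/454 (Z = (117 - 99)/(130 - 2/7) = 18/(908/7) = 18*(7/908) = 63/454 ≈ 0.13877)
Z + 222 = 63/454 + 222 = 100851/454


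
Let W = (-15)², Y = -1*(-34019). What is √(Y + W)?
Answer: 2*√8561 ≈ 185.05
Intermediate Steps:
Y = 34019
W = 225
√(Y + W) = √(34019 + 225) = √34244 = 2*√8561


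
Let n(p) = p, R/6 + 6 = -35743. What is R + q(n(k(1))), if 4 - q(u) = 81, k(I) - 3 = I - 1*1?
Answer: -214571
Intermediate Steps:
k(I) = 2 + I (k(I) = 3 + (I - 1*1) = 3 + (I - 1) = 3 + (-1 + I) = 2 + I)
R = -214494 (R = -36 + 6*(-35743) = -36 - 214458 = -214494)
q(u) = -77 (q(u) = 4 - 1*81 = 4 - 81 = -77)
R + q(n(k(1))) = -214494 - 77 = -214571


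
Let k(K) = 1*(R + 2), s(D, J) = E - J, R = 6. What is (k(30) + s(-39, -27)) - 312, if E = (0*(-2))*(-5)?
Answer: -277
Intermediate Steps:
E = 0 (E = 0*(-5) = 0)
s(D, J) = -J (s(D, J) = 0 - J = -J)
k(K) = 8 (k(K) = 1*(6 + 2) = 1*8 = 8)
(k(30) + s(-39, -27)) - 312 = (8 - 1*(-27)) - 312 = (8 + 27) - 312 = 35 - 312 = -277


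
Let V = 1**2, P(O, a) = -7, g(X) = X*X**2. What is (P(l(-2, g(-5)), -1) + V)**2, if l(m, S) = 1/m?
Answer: 36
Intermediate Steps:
g(X) = X**3
V = 1
(P(l(-2, g(-5)), -1) + V)**2 = (-7 + 1)**2 = (-6)**2 = 36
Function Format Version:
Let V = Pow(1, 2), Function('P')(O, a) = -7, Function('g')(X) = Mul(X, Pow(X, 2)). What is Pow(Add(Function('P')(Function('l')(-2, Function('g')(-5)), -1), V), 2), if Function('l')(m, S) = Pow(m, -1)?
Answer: 36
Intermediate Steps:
Function('g')(X) = Pow(X, 3)
V = 1
Pow(Add(Function('P')(Function('l')(-2, Function('g')(-5)), -1), V), 2) = Pow(Add(-7, 1), 2) = Pow(-6, 2) = 36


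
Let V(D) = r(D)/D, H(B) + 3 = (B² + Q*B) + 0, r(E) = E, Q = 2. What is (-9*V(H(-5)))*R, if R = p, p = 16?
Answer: -144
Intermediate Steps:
H(B) = -3 + B² + 2*B (H(B) = -3 + ((B² + 2*B) + 0) = -3 + (B² + 2*B) = -3 + B² + 2*B)
R = 16
V(D) = 1 (V(D) = D/D = 1)
(-9*V(H(-5)))*R = -9*1*16 = -9*16 = -144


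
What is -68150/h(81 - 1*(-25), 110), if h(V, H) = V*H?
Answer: -6815/1166 ≈ -5.8448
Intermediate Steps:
h(V, H) = H*V
-68150/h(81 - 1*(-25), 110) = -68150*1/(110*(81 - 1*(-25))) = -68150*1/(110*(81 + 25)) = -68150/(110*106) = -68150/11660 = -68150*1/11660 = -6815/1166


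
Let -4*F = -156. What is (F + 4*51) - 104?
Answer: 139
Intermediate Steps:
F = 39 (F = -¼*(-156) = 39)
(F + 4*51) - 104 = (39 + 4*51) - 104 = (39 + 204) - 104 = 243 - 104 = 139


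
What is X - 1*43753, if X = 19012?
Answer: -24741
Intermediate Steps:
X - 1*43753 = 19012 - 1*43753 = 19012 - 43753 = -24741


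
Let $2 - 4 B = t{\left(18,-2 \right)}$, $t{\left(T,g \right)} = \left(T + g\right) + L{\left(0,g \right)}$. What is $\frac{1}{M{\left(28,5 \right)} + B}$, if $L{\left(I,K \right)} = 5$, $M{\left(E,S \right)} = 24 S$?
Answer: $\frac{4}{461} \approx 0.0086768$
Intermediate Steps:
$t{\left(T,g \right)} = 5 + T + g$ ($t{\left(T,g \right)} = \left(T + g\right) + 5 = 5 + T + g$)
$B = - \frac{19}{4}$ ($B = \frac{1}{2} - \frac{5 + 18 - 2}{4} = \frac{1}{2} - \frac{21}{4} = - \frac{19}{4} \approx -4.75$)
$\frac{1}{M{\left(28,5 \right)} + B} = \frac{1}{24 \cdot 5 - \frac{19}{4}} = \frac{1}{120 - \frac{19}{4}} = \frac{1}{\frac{461}{4}} = \frac{4}{461}$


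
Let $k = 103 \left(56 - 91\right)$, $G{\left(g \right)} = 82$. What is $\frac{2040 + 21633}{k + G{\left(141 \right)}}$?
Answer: $- \frac{1821}{271} \approx -6.7196$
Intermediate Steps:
$k = -3605$ ($k = 103 \left(-35\right) = -3605$)
$\frac{2040 + 21633}{k + G{\left(141 \right)}} = \frac{2040 + 21633}{-3605 + 82} = \frac{23673}{-3523} = 23673 \left(- \frac{1}{3523}\right) = - \frac{1821}{271}$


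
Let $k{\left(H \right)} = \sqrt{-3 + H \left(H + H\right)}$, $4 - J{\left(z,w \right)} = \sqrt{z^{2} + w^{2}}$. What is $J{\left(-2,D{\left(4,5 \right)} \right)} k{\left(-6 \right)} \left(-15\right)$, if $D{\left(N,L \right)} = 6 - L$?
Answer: $15 \sqrt{69} \left(-4 + \sqrt{5}\right) \approx -219.78$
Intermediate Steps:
$J{\left(z,w \right)} = 4 - \sqrt{w^{2} + z^{2}}$ ($J{\left(z,w \right)} = 4 - \sqrt{z^{2} + w^{2}} = 4 - \sqrt{w^{2} + z^{2}}$)
$k{\left(H \right)} = \sqrt{-3 + 2 H^{2}}$ ($k{\left(H \right)} = \sqrt{-3 + H 2 H} = \sqrt{-3 + 2 H^{2}}$)
$J{\left(-2,D{\left(4,5 \right)} \right)} k{\left(-6 \right)} \left(-15\right) = \left(4 - \sqrt{\left(6 - 5\right)^{2} + \left(-2\right)^{2}}\right) \sqrt{-3 + 2 \left(-6\right)^{2}} \left(-15\right) = \left(4 - \sqrt{\left(6 - 5\right)^{2} + 4}\right) \sqrt{-3 + 2 \cdot 36} \left(-15\right) = \left(4 - \sqrt{1^{2} + 4}\right) \sqrt{-3 + 72} \left(-15\right) = \left(4 - \sqrt{1 + 4}\right) \sqrt{69} \left(-15\right) = \left(4 - \sqrt{5}\right) \sqrt{69} \left(-15\right) = \sqrt{69} \left(4 - \sqrt{5}\right) \left(-15\right) = - 15 \sqrt{69} \left(4 - \sqrt{5}\right)$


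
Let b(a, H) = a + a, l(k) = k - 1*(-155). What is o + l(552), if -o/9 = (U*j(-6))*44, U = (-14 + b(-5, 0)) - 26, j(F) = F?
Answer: -118093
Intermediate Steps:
l(k) = 155 + k (l(k) = k + 155 = 155 + k)
b(a, H) = 2*a
U = -50 (U = (-14 + 2*(-5)) - 26 = (-14 - 10) - 26 = -24 - 26 = -50)
o = -118800 (o = -9*(-50*(-6))*44 = -2700*44 = -9*13200 = -118800)
o + l(552) = -118800 + (155 + 552) = -118800 + 707 = -118093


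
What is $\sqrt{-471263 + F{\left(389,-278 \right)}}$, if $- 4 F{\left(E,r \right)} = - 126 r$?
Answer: $2 i \sqrt{120005} \approx 692.83 i$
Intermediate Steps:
$F{\left(E,r \right)} = \frac{63 r}{2}$ ($F{\left(E,r \right)} = - \frac{\left(-126\right) r}{4} = \frac{63 r}{2}$)
$\sqrt{-471263 + F{\left(389,-278 \right)}} = \sqrt{-471263 + \frac{63}{2} \left(-278\right)} = \sqrt{-471263 - 8757} = \sqrt{-480020} = 2 i \sqrt{120005}$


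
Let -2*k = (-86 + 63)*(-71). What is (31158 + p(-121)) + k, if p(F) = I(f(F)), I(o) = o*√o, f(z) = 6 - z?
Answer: 60683/2 + 127*√127 ≈ 31773.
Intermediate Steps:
I(o) = o^(3/2)
p(F) = (6 - F)^(3/2)
k = -1633/2 (k = -(-86 + 63)*(-71)/2 = -(-23)*(-71)/2 = -½*1633 = -1633/2 ≈ -816.50)
(31158 + p(-121)) + k = (31158 + (6 - 1*(-121))^(3/2)) - 1633/2 = (31158 + (6 + 121)^(3/2)) - 1633/2 = (31158 + 127^(3/2)) - 1633/2 = (31158 + 127*√127) - 1633/2 = 60683/2 + 127*√127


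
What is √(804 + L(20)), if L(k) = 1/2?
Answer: √3218/2 ≈ 28.364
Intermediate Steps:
L(k) = ½
√(804 + L(20)) = √(804 + ½) = √(1609/2) = √3218/2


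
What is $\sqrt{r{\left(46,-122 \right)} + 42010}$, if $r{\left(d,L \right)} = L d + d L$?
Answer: $\sqrt{30786} \approx 175.46$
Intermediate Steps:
$r{\left(d,L \right)} = 2 L d$ ($r{\left(d,L \right)} = L d + L d = 2 L d$)
$\sqrt{r{\left(46,-122 \right)} + 42010} = \sqrt{2 \left(-122\right) 46 + 42010} = \sqrt{-11224 + 42010} = \sqrt{30786}$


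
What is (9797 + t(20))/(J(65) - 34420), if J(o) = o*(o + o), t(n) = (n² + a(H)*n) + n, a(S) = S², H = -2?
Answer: -1471/3710 ≈ -0.39650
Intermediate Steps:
t(n) = n² + 5*n (t(n) = (n² + (-2)²*n) + n = (n² + 4*n) + n = n² + 5*n)
J(o) = 2*o² (J(o) = o*(2*o) = 2*o²)
(9797 + t(20))/(J(65) - 34420) = (9797 + 20*(5 + 20))/(2*65² - 34420) = (9797 + 20*25)/(2*4225 - 34420) = (9797 + 500)/(8450 - 34420) = 10297/(-25970) = 10297*(-1/25970) = -1471/3710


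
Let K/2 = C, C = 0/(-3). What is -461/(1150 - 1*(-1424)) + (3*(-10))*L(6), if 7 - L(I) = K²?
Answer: -541001/2574 ≈ -210.18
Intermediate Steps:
C = 0 (C = 0*(-⅓) = 0)
K = 0 (K = 2*0 = 0)
L(I) = 7 (L(I) = 7 - 1*0² = 7 - 1*0 = 7 + 0 = 7)
-461/(1150 - 1*(-1424)) + (3*(-10))*L(6) = -461/(1150 - 1*(-1424)) + (3*(-10))*7 = -461/(1150 + 1424) - 30*7 = -461/2574 - 210 = -541001/2574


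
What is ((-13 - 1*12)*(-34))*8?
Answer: 6800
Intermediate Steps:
((-13 - 1*12)*(-34))*8 = ((-13 - 12)*(-34))*8 = -25*(-34)*8 = 850*8 = 6800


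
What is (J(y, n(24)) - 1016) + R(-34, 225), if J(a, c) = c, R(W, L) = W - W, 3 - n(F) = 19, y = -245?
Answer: -1032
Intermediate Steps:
n(F) = -16 (n(F) = 3 - 1*19 = 3 - 19 = -16)
R(W, L) = 0
(J(y, n(24)) - 1016) + R(-34, 225) = (-16 - 1016) + 0 = -1032 + 0 = -1032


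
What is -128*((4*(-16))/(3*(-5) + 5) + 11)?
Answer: -11136/5 ≈ -2227.2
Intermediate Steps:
-128*((4*(-16))/(3*(-5) + 5) + 11) = -128*(-64/(-15 + 5) + 11) = -128*(-64/(-10) + 11) = -128*(-64*(-⅒) + 11) = -128*(32/5 + 11) = -128*87/5 = -11136/5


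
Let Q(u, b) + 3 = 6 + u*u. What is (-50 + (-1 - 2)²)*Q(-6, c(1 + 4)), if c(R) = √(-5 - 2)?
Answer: -1599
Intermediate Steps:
c(R) = I*√7 (c(R) = √(-7) = I*√7)
Q(u, b) = 3 + u² (Q(u, b) = -3 + (6 + u*u) = -3 + (6 + u²) = 3 + u²)
(-50 + (-1 - 2)²)*Q(-6, c(1 + 4)) = (-50 + (-1 - 2)²)*(3 + (-6)²) = (-50 + (-3)²)*(3 + 36) = (-50 + 9)*39 = -41*39 = -1599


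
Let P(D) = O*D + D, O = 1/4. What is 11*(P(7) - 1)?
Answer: 341/4 ≈ 85.250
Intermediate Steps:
O = ¼ ≈ 0.25000
P(D) = 5*D/4 (P(D) = D/4 + D = 5*D/4)
11*(P(7) - 1) = 11*((5/4)*7 - 1) = 11*(35/4 - 1) = 11*(31/4) = 341/4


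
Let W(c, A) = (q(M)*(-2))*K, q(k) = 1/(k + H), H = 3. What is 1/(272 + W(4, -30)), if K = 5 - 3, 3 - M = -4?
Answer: 5/1358 ≈ 0.0036819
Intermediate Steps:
M = 7 (M = 3 - 1*(-4) = 3 + 4 = 7)
q(k) = 1/(3 + k) (q(k) = 1/(k + 3) = 1/(3 + k))
K = 2
W(c, A) = -2/5 (W(c, A) = (-2/(3 + 7))*2 = (-2/10)*2 = ((1/10)*(-2))*2 = -1/5*2 = -2/5)
1/(272 + W(4, -30)) = 1/(272 - 2/5) = 1/(1358/5) = 5/1358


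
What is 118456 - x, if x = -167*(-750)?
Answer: -6794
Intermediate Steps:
x = 125250
118456 - x = 118456 - 1*125250 = 118456 - 125250 = -6794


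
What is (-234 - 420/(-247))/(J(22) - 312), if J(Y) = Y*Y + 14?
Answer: -9563/7657 ≈ -1.2489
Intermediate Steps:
J(Y) = 14 + Y² (J(Y) = Y² + 14 = 14 + Y²)
(-234 - 420/(-247))/(J(22) - 312) = (-234 - 420/(-247))/((14 + 22²) - 312) = (-234 - 420*(-1/247))/((14 + 484) - 312) = (-234 + 420/247)/(498 - 312) = -57378/247/186 = -57378/247*1/186 = -9563/7657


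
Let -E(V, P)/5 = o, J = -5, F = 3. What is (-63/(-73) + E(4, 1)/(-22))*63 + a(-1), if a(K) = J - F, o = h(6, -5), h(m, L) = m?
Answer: 106220/803 ≈ 132.28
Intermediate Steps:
o = 6
E(V, P) = -30 (E(V, P) = -5*6 = -30)
a(K) = -8 (a(K) = -5 - 1*3 = -5 - 3 = -8)
(-63/(-73) + E(4, 1)/(-22))*63 + a(-1) = (-63/(-73) - 30/(-22))*63 - 8 = (-63*(-1/73) - 30*(-1/22))*63 - 8 = (63/73 + 15/11)*63 - 8 = (1788/803)*63 - 8 = 112644/803 - 8 = 106220/803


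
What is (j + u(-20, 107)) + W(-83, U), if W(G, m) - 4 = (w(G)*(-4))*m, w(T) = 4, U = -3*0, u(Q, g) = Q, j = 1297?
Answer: 1281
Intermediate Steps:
U = 0
W(G, m) = 4 - 16*m (W(G, m) = 4 + (4*(-4))*m = 4 - 16*m)
(j + u(-20, 107)) + W(-83, U) = (1297 - 20) + (4 - 16*0) = 1277 + (4 + 0) = 1277 + 4 = 1281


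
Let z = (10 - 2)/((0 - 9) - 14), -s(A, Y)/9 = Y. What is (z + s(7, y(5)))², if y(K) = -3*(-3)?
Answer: 3500641/529 ≈ 6617.5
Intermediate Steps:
y(K) = 9
s(A, Y) = -9*Y
z = -8/23 (z = 8/(-9 - 14) = 8/(-23) = 8*(-1/23) = -8/23 ≈ -0.34783)
(z + s(7, y(5)))² = (-8/23 - 9*9)² = (-8/23 - 81)² = (-1871/23)² = 3500641/529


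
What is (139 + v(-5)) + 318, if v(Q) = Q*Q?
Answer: 482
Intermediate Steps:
v(Q) = Q**2
(139 + v(-5)) + 318 = (139 + (-5)**2) + 318 = (139 + 25) + 318 = 164 + 318 = 482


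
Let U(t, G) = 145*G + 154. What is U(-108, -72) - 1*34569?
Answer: -44855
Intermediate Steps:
U(t, G) = 154 + 145*G
U(-108, -72) - 1*34569 = (154 + 145*(-72)) - 1*34569 = (154 - 10440) - 34569 = -10286 - 34569 = -44855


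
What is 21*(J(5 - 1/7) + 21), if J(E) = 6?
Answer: 567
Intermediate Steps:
21*(J(5 - 1/7) + 21) = 21*(6 + 21) = 21*27 = 567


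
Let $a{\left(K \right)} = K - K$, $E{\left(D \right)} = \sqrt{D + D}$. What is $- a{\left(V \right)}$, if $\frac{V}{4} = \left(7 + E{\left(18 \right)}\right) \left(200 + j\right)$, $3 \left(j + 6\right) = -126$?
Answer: $0$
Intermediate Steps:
$j = -48$ ($j = -6 + \frac{1}{3} \left(-126\right) = -6 - 42 = -48$)
$E{\left(D \right)} = \sqrt{2} \sqrt{D}$ ($E{\left(D \right)} = \sqrt{2 D} = \sqrt{2} \sqrt{D}$)
$V = 7904$ ($V = 4 \left(7 + \sqrt{2} \sqrt{18}\right) \left(200 - 48\right) = 4 \left(7 + \sqrt{2} \cdot 3 \sqrt{2}\right) 152 = 4 \left(7 + 6\right) 152 = 4 \cdot 13 \cdot 152 = 4 \cdot 1976 = 7904$)
$a{\left(K \right)} = 0$
$- a{\left(V \right)} = \left(-1\right) 0 = 0$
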